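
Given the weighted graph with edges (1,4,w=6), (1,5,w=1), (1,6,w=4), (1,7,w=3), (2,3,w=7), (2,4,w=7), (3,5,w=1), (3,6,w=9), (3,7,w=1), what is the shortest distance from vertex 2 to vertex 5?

Step 1: Build adjacency list with weights:
  1: 4(w=6), 5(w=1), 6(w=4), 7(w=3)
  2: 3(w=7), 4(w=7)
  3: 2(w=7), 5(w=1), 6(w=9), 7(w=1)
  4: 1(w=6), 2(w=7)
  5: 1(w=1), 3(w=1)
  6: 1(w=4), 3(w=9)
  7: 1(w=3), 3(w=1)

Step 2: Apply Dijkstra's algorithm from vertex 2:
  Visit vertex 2 (distance=0)
    Update dist[3] = 7
    Update dist[4] = 7
  Visit vertex 3 (distance=7)
    Update dist[5] = 8
    Update dist[6] = 16
    Update dist[7] = 8
  Visit vertex 4 (distance=7)
    Update dist[1] = 13
  Visit vertex 5 (distance=8)
    Update dist[1] = 9

Step 3: Shortest path: 2 -> 3 -> 5
Total weight: 7 + 1 = 8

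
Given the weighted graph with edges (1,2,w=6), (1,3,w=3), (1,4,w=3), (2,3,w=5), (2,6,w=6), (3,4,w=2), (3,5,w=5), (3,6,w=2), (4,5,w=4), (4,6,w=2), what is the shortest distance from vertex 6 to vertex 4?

Step 1: Build adjacency list with weights:
  1: 2(w=6), 3(w=3), 4(w=3)
  2: 1(w=6), 3(w=5), 6(w=6)
  3: 1(w=3), 2(w=5), 4(w=2), 5(w=5), 6(w=2)
  4: 1(w=3), 3(w=2), 5(w=4), 6(w=2)
  5: 3(w=5), 4(w=4)
  6: 2(w=6), 3(w=2), 4(w=2)

Step 2: Apply Dijkstra's algorithm from vertex 6:
  Visit vertex 6 (distance=0)
    Update dist[2] = 6
    Update dist[3] = 2
    Update dist[4] = 2
  Visit vertex 3 (distance=2)
    Update dist[1] = 5
    Update dist[5] = 7
  Visit vertex 4 (distance=2)
    Update dist[5] = 6

Step 3: Shortest path: 6 -> 4
Total weight: 2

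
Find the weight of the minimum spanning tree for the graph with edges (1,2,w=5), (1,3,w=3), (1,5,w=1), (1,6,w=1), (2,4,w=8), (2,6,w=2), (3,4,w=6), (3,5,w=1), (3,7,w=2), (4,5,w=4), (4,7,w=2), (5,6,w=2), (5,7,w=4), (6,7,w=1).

Apply Kruskal's algorithm (sort edges by weight, add if no cycle):

Sorted edges by weight:
  (1,5) w=1
  (1,6) w=1
  (3,5) w=1
  (6,7) w=1
  (2,6) w=2
  (3,7) w=2
  (4,7) w=2
  (5,6) w=2
  (1,3) w=3
  (4,5) w=4
  (5,7) w=4
  (1,2) w=5
  (3,4) w=6
  (2,4) w=8

Add edge (1,5) w=1 -- no cycle. Running total: 1
Add edge (1,6) w=1 -- no cycle. Running total: 2
Add edge (3,5) w=1 -- no cycle. Running total: 3
Add edge (6,7) w=1 -- no cycle. Running total: 4
Add edge (2,6) w=2 -- no cycle. Running total: 6
Skip edge (3,7) w=2 -- would create cycle
Add edge (4,7) w=2 -- no cycle. Running total: 8

MST edges: (1,5,w=1), (1,6,w=1), (3,5,w=1), (6,7,w=1), (2,6,w=2), (4,7,w=2)
Total MST weight: 1 + 1 + 1 + 1 + 2 + 2 = 8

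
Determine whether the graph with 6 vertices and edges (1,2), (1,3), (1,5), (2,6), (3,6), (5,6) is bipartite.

Step 1: Attempt 2-coloring using BFS:
  Start at vertex 1, assign color 0
  Color vertex 2 with color 1 (neighbor of 1)
  Color vertex 3 with color 1 (neighbor of 1)
  Color vertex 5 with color 1 (neighbor of 1)
  Color vertex 6 with color 0 (neighbor of 2)
  Start new component at vertex 4, assign color 0

Step 2: 2-coloring succeeded. No conflicts found.
  Set A (color 0): {1, 4, 6}
  Set B (color 1): {2, 3, 5}

The graph is bipartite with partition {1, 4, 6}, {2, 3, 5}.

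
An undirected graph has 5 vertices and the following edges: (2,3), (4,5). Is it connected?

Step 1: Build adjacency list from edges:
  1: (none)
  2: 3
  3: 2
  4: 5
  5: 4

Step 2: Run BFS/DFS from vertex 1:
  Visited: {1}
  Reached 1 of 5 vertices

Step 3: Only 1 of 5 vertices reached. Graph is disconnected.
Connected components: {1}, {2, 3}, {4, 5}
Answer: No, the graph is not connected (3 components).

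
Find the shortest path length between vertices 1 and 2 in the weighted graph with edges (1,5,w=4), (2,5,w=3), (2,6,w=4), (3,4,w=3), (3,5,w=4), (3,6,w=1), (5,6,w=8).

Step 1: Build adjacency list with weights:
  1: 5(w=4)
  2: 5(w=3), 6(w=4)
  3: 4(w=3), 5(w=4), 6(w=1)
  4: 3(w=3)
  5: 1(w=4), 2(w=3), 3(w=4), 6(w=8)
  6: 2(w=4), 3(w=1), 5(w=8)

Step 2: Apply Dijkstra's algorithm from vertex 1:
  Visit vertex 1 (distance=0)
    Update dist[5] = 4
  Visit vertex 5 (distance=4)
    Update dist[2] = 7
    Update dist[3] = 8
    Update dist[6] = 12
  Visit vertex 2 (distance=7)
    Update dist[6] = 11

Step 3: Shortest path: 1 -> 5 -> 2
Total weight: 4 + 3 = 7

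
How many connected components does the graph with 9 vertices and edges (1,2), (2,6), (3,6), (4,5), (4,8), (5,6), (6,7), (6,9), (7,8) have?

Step 1: Build adjacency list from edges:
  1: 2
  2: 1, 6
  3: 6
  4: 5, 8
  5: 4, 6
  6: 2, 3, 5, 7, 9
  7: 6, 8
  8: 4, 7
  9: 6

Step 2: Run BFS/DFS from vertex 1:
  Visited: {1, 2, 6, 3, 5, 7, 9, 4, 8}
  Reached 9 of 9 vertices

Step 3: All 9 vertices reached from vertex 1, so the graph is connected.
Number of connected components: 1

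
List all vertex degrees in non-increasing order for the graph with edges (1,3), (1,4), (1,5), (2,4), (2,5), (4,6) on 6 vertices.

Step 1: Count edges incident to each vertex:
  deg(1) = 3 (neighbors: 3, 4, 5)
  deg(2) = 2 (neighbors: 4, 5)
  deg(3) = 1 (neighbors: 1)
  deg(4) = 3 (neighbors: 1, 2, 6)
  deg(5) = 2 (neighbors: 1, 2)
  deg(6) = 1 (neighbors: 4)

Step 2: Sort degrees in non-increasing order:
  Degrees: [3, 2, 1, 3, 2, 1] -> sorted: [3, 3, 2, 2, 1, 1]

Degree sequence: [3, 3, 2, 2, 1, 1]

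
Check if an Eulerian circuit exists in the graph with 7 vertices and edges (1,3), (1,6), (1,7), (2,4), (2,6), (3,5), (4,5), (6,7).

Step 1: Find the degree of each vertex:
  deg(1) = 3
  deg(2) = 2
  deg(3) = 2
  deg(4) = 2
  deg(5) = 2
  deg(6) = 3
  deg(7) = 2

Step 2: Count vertices with odd degree:
  Odd-degree vertices: 1, 6 (2 total)

Step 3: Apply Euler's theorem:
  - Eulerian circuit exists iff graph is connected and all vertices have even degree
  - Eulerian path exists iff graph is connected and has 0 or 2 odd-degree vertices

Graph is connected with exactly 2 odd-degree vertices (1, 6).
Eulerian path exists (starting and ending at the odd-degree vertices), but no Eulerian circuit.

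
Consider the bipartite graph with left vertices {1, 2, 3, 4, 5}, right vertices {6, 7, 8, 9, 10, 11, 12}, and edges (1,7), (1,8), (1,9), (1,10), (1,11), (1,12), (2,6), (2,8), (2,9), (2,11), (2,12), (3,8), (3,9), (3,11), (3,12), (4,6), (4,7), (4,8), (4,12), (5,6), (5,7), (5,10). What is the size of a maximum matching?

Step 1: List the neighbors of each left vertex:
  1: 7, 8, 9, 10, 11, 12
  2: 6, 8, 9, 11, 12
  3: 8, 9, 11, 12
  4: 6, 7, 8, 12
  5: 6, 7, 10

Step 2: Greedily match left vertices, then look for augmenting paths:
  Match 1 -- 7
  Match 2 -- 6
  Match 3 -- 8
  Match 4 -- 12
  Match 5 -- 10
  No augmenting path remains.

Step 3: Verify this is maximum:
  Matching size 5 = min(|L|, |R|) = min(5, 7), which is an upper bound, so this matching is maximum.

Maximum matching: {(1,7), (2,6), (3,8), (4,12), (5,10)}
Size: 5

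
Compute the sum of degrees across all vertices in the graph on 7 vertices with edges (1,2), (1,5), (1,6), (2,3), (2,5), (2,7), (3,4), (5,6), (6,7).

Step 1: Count edges incident to each vertex:
  deg(1) = 3 (neighbors: 2, 5, 6)
  deg(2) = 4 (neighbors: 1, 3, 5, 7)
  deg(3) = 2 (neighbors: 2, 4)
  deg(4) = 1 (neighbors: 3)
  deg(5) = 3 (neighbors: 1, 2, 6)
  deg(6) = 3 (neighbors: 1, 5, 7)
  deg(7) = 2 (neighbors: 2, 6)

Step 2: Sum all degrees:
  3 + 4 + 2 + 1 + 3 + 3 + 2 = 18

Verification: sum of degrees = 2 * |E| = 2 * 9 = 18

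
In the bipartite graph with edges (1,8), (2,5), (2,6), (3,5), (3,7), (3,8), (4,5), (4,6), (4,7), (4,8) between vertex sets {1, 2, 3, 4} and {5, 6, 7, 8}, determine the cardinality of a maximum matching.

Step 1: List the neighbors of each left vertex:
  1: 8
  2: 5, 6
  3: 5, 7, 8
  4: 5, 6, 7, 8

Step 2: Greedily match left vertices, then look for augmenting paths:
  Match 1 -- 8
  Match 2 -- 5
  Match 3 -- 7
  Match 4 -- 6
  No augmenting path remains.

Step 3: Verify this is maximum:
  Matching size 4 = min(|L|, |R|) = min(4, 4), which is an upper bound, so this matching is maximum.

Maximum matching: {(1,8), (2,5), (3,7), (4,6)}
Size: 4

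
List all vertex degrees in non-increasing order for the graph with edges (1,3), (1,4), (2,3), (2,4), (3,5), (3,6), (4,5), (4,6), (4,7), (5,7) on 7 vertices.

Step 1: Count edges incident to each vertex:
  deg(1) = 2 (neighbors: 3, 4)
  deg(2) = 2 (neighbors: 3, 4)
  deg(3) = 4 (neighbors: 1, 2, 5, 6)
  deg(4) = 5 (neighbors: 1, 2, 5, 6, 7)
  deg(5) = 3 (neighbors: 3, 4, 7)
  deg(6) = 2 (neighbors: 3, 4)
  deg(7) = 2 (neighbors: 4, 5)

Step 2: Sort degrees in non-increasing order:
  Degrees: [2, 2, 4, 5, 3, 2, 2] -> sorted: [5, 4, 3, 2, 2, 2, 2]

Degree sequence: [5, 4, 3, 2, 2, 2, 2]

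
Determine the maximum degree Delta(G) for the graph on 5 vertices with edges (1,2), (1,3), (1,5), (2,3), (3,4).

Step 1: Count edges incident to each vertex:
  deg(1) = 3 (neighbors: 2, 3, 5)
  deg(2) = 2 (neighbors: 1, 3)
  deg(3) = 3 (neighbors: 1, 2, 4)
  deg(4) = 1 (neighbors: 3)
  deg(5) = 1 (neighbors: 1)

Step 2: Find maximum:
  max(3, 2, 3, 1, 1) = 3 (vertex 1)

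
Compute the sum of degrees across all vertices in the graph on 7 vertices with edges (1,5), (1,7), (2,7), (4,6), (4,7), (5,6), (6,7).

Step 1: Count edges incident to each vertex:
  deg(1) = 2 (neighbors: 5, 7)
  deg(2) = 1 (neighbors: 7)
  deg(3) = 0 (neighbors: none)
  deg(4) = 2 (neighbors: 6, 7)
  deg(5) = 2 (neighbors: 1, 6)
  deg(6) = 3 (neighbors: 4, 5, 7)
  deg(7) = 4 (neighbors: 1, 2, 4, 6)

Step 2: Sum all degrees:
  2 + 1 + 0 + 2 + 2 + 3 + 4 = 14

Verification: sum of degrees = 2 * |E| = 2 * 7 = 14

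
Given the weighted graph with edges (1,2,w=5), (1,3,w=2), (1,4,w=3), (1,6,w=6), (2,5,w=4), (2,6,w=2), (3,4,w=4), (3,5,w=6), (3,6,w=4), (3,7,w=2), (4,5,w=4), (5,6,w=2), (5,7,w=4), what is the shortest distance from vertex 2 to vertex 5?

Step 1: Build adjacency list with weights:
  1: 2(w=5), 3(w=2), 4(w=3), 6(w=6)
  2: 1(w=5), 5(w=4), 6(w=2)
  3: 1(w=2), 4(w=4), 5(w=6), 6(w=4), 7(w=2)
  4: 1(w=3), 3(w=4), 5(w=4)
  5: 2(w=4), 3(w=6), 4(w=4), 6(w=2), 7(w=4)
  6: 1(w=6), 2(w=2), 3(w=4), 5(w=2)
  7: 3(w=2), 5(w=4)

Step 2: Apply Dijkstra's algorithm from vertex 2:
  Visit vertex 2 (distance=0)
    Update dist[1] = 5
    Update dist[5] = 4
    Update dist[6] = 2
  Visit vertex 6 (distance=2)
    Update dist[3] = 6
  Visit vertex 5 (distance=4)
    Update dist[4] = 8
    Update dist[7] = 8

Step 3: Shortest path: 2 -> 5
Total weight: 4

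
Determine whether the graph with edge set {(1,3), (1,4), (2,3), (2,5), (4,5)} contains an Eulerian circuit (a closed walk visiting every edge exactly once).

Step 1: Find the degree of each vertex:
  deg(1) = 2
  deg(2) = 2
  deg(3) = 2
  deg(4) = 2
  deg(5) = 2

Step 2: Count vertices with odd degree:
  All vertices have even degree (0 odd-degree vertices)

Step 3: Apply Euler's theorem:
  - Eulerian circuit exists iff graph is connected and all vertices have even degree
  - Eulerian path exists iff graph is connected and has 0 or 2 odd-degree vertices

Graph is connected with 0 odd-degree vertices.
Both Eulerian circuit and Eulerian path exist.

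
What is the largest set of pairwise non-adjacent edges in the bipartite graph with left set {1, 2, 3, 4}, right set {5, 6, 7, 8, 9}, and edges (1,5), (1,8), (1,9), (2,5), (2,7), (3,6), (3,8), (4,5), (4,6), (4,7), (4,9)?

Step 1: List the neighbors of each left vertex:
  1: 5, 8, 9
  2: 5, 7
  3: 6, 8
  4: 5, 6, 7, 9

Step 2: Greedily match left vertices, then look for augmenting paths:
  Match 1 -- 5
  Match 2 -- 7
  Match 3 -- 6
  Match 4 -- 9
  No augmenting path remains.

Step 3: Verify this is maximum:
  Matching size 4 = min(|L|, |R|) = min(4, 5), which is an upper bound, so this matching is maximum.

Maximum matching: {(1,5), (2,7), (3,6), (4,9)}
Size: 4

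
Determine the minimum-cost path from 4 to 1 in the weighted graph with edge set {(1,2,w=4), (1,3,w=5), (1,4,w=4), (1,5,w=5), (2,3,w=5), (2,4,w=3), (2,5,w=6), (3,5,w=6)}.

Step 1: Build adjacency list with weights:
  1: 2(w=4), 3(w=5), 4(w=4), 5(w=5)
  2: 1(w=4), 3(w=5), 4(w=3), 5(w=6)
  3: 1(w=5), 2(w=5), 5(w=6)
  4: 1(w=4), 2(w=3)
  5: 1(w=5), 2(w=6), 3(w=6)

Step 2: Apply Dijkstra's algorithm from vertex 4:
  Visit vertex 4 (distance=0)
    Update dist[1] = 4
    Update dist[2] = 3
  Visit vertex 2 (distance=3)
    Update dist[3] = 8
    Update dist[5] = 9
  Visit vertex 1 (distance=4)

Step 3: Shortest path: 4 -> 1
Total weight: 4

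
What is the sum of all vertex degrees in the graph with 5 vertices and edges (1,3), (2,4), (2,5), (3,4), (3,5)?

Step 1: Count edges incident to each vertex:
  deg(1) = 1 (neighbors: 3)
  deg(2) = 2 (neighbors: 4, 5)
  deg(3) = 3 (neighbors: 1, 4, 5)
  deg(4) = 2 (neighbors: 2, 3)
  deg(5) = 2 (neighbors: 2, 3)

Step 2: Sum all degrees:
  1 + 2 + 3 + 2 + 2 = 10

Verification: sum of degrees = 2 * |E| = 2 * 5 = 10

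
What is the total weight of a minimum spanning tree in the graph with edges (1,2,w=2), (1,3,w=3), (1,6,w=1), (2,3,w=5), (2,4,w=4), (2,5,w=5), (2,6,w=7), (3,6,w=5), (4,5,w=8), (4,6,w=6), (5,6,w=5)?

Apply Kruskal's algorithm (sort edges by weight, add if no cycle):

Sorted edges by weight:
  (1,6) w=1
  (1,2) w=2
  (1,3) w=3
  (2,4) w=4
  (2,3) w=5
  (2,5) w=5
  (3,6) w=5
  (5,6) w=5
  (4,6) w=6
  (2,6) w=7
  (4,5) w=8

Add edge (1,6) w=1 -- no cycle. Running total: 1
Add edge (1,2) w=2 -- no cycle. Running total: 3
Add edge (1,3) w=3 -- no cycle. Running total: 6
Add edge (2,4) w=4 -- no cycle. Running total: 10
Skip edge (2,3) w=5 -- would create cycle
Add edge (2,5) w=5 -- no cycle. Running total: 15

MST edges: (1,6,w=1), (1,2,w=2), (1,3,w=3), (2,4,w=4), (2,5,w=5)
Total MST weight: 1 + 2 + 3 + 4 + 5 = 15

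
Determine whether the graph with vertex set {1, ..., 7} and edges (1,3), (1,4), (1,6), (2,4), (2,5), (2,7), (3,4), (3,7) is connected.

Step 1: Build adjacency list from edges:
  1: 3, 4, 6
  2: 4, 5, 7
  3: 1, 4, 7
  4: 1, 2, 3
  5: 2
  6: 1
  7: 2, 3

Step 2: Run BFS/DFS from vertex 1:
  Visited: {1, 3, 4, 6, 7, 2, 5}
  Reached 7 of 7 vertices

Step 3: All 7 vertices reached from vertex 1, so the graph is connected.
Answer: Yes, the graph is connected.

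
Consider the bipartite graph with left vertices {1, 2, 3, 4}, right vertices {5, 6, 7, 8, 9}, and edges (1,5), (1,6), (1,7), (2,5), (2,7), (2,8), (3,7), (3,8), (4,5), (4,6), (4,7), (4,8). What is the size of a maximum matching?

Step 1: List the neighbors of each left vertex:
  1: 5, 6, 7
  2: 5, 7, 8
  3: 7, 8
  4: 5, 6, 7, 8

Step 2: Greedily match left vertices, then look for augmenting paths:
  Match 1 -- 5
  Match 2 -- 7
  Match 3 -- 8
  Match 4 -- 6
  No augmenting path remains.

Step 3: Verify this is maximum:
  Matching size 4 = min(|L|, |R|) = min(4, 5), which is an upper bound, so this matching is maximum.

Maximum matching: {(1,5), (2,7), (3,8), (4,6)}
Size: 4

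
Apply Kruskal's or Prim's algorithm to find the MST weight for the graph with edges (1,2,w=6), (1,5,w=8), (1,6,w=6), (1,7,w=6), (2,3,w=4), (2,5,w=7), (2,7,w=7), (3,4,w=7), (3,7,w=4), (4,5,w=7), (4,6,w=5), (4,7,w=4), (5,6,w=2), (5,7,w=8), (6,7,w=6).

Apply Kruskal's algorithm (sort edges by weight, add if no cycle):

Sorted edges by weight:
  (5,6) w=2
  (2,3) w=4
  (3,7) w=4
  (4,7) w=4
  (4,6) w=5
  (1,7) w=6
  (1,2) w=6
  (1,6) w=6
  (6,7) w=6
  (2,7) w=7
  (2,5) w=7
  (3,4) w=7
  (4,5) w=7
  (1,5) w=8
  (5,7) w=8

Add edge (5,6) w=2 -- no cycle. Running total: 2
Add edge (2,3) w=4 -- no cycle. Running total: 6
Add edge (3,7) w=4 -- no cycle. Running total: 10
Add edge (4,7) w=4 -- no cycle. Running total: 14
Add edge (4,6) w=5 -- no cycle. Running total: 19
Add edge (1,7) w=6 -- no cycle. Running total: 25

MST edges: (5,6,w=2), (2,3,w=4), (3,7,w=4), (4,7,w=4), (4,6,w=5), (1,7,w=6)
Total MST weight: 2 + 4 + 4 + 4 + 5 + 6 = 25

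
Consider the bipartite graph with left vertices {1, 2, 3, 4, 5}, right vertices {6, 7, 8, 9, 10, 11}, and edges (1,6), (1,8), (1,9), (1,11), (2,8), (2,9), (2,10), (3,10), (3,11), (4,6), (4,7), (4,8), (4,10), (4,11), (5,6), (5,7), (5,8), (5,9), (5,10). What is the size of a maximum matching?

Step 1: List the neighbors of each left vertex:
  1: 6, 8, 9, 11
  2: 8, 9, 10
  3: 10, 11
  4: 6, 7, 8, 10, 11
  5: 6, 7, 8, 9, 10

Step 2: Greedily match left vertices, then look for augmenting paths:
  Match 1 -- 6
  Match 2 -- 8
  Match 3 -- 10
  Match 4 -- 7
  Match 5 -- 9
  No augmenting path remains.

Step 3: Verify this is maximum:
  Matching size 5 = min(|L|, |R|) = min(5, 6), which is an upper bound, so this matching is maximum.

Maximum matching: {(1,6), (2,8), (3,10), (4,7), (5,9)}
Size: 5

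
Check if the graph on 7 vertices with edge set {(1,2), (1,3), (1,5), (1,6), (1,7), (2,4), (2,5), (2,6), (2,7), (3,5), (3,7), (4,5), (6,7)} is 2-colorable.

Step 1: Attempt 2-coloring using BFS:
  Start at vertex 1, assign color 0
  Color vertex 2 with color 1 (neighbor of 1)
  Color vertex 3 with color 1 (neighbor of 1)
  Color vertex 5 with color 1 (neighbor of 1)
  Color vertex 6 with color 1 (neighbor of 1)
  Color vertex 7 with color 1 (neighbor of 1)
  Color vertex 4 with color 0 (neighbor of 2)

Step 2: Conflict found! Vertices 2 and 5 are adjacent but have the same color.
This means the graph contains an odd cycle.

The graph is NOT bipartite.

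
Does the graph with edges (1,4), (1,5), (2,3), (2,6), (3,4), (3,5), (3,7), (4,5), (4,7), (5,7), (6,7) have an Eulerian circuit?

Step 1: Find the degree of each vertex:
  deg(1) = 2
  deg(2) = 2
  deg(3) = 4
  deg(4) = 4
  deg(5) = 4
  deg(6) = 2
  deg(7) = 4

Step 2: Count vertices with odd degree:
  All vertices have even degree (0 odd-degree vertices)

Step 3: Apply Euler's theorem:
  - Eulerian circuit exists iff graph is connected and all vertices have even degree
  - Eulerian path exists iff graph is connected and has 0 or 2 odd-degree vertices

Graph is connected with 0 odd-degree vertices.
Both Eulerian circuit and Eulerian path exist.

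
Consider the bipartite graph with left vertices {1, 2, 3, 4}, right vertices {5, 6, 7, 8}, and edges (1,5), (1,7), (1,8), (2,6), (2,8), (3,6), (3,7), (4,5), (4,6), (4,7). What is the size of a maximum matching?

Step 1: List the neighbors of each left vertex:
  1: 5, 7, 8
  2: 6, 8
  3: 6, 7
  4: 5, 6, 7

Step 2: Greedily match left vertices, then look for augmenting paths:
  Match 1 -- 8
  Match 2 -- 6
  Match 3 -- 7
  Match 4 -- 5
  No augmenting path remains.

Step 3: Verify this is maximum:
  Matching size 4 = min(|L|, |R|) = min(4, 4), which is an upper bound, so this matching is maximum.

Maximum matching: {(1,8), (2,6), (3,7), (4,5)}
Size: 4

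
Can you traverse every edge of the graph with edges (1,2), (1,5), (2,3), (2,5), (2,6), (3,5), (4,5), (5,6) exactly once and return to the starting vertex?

Step 1: Find the degree of each vertex:
  deg(1) = 2
  deg(2) = 4
  deg(3) = 2
  deg(4) = 1
  deg(5) = 5
  deg(6) = 2

Step 2: Count vertices with odd degree:
  Odd-degree vertices: 4, 5 (2 total)

Step 3: Apply Euler's theorem:
  - Eulerian circuit exists iff graph is connected and all vertices have even degree
  - Eulerian path exists iff graph is connected and has 0 or 2 odd-degree vertices

Graph is connected with exactly 2 odd-degree vertices (4, 5).
Eulerian path exists (starting and ending at the odd-degree vertices), but no Eulerian circuit.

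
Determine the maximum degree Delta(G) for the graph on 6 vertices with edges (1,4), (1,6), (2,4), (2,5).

Step 1: Count edges incident to each vertex:
  deg(1) = 2 (neighbors: 4, 6)
  deg(2) = 2 (neighbors: 4, 5)
  deg(3) = 0 (neighbors: none)
  deg(4) = 2 (neighbors: 1, 2)
  deg(5) = 1 (neighbors: 2)
  deg(6) = 1 (neighbors: 1)

Step 2: Find maximum:
  max(2, 2, 0, 2, 1, 1) = 2 (vertex 1)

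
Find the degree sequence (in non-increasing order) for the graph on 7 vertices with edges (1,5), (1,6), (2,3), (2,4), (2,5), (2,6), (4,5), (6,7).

Step 1: Count edges incident to each vertex:
  deg(1) = 2 (neighbors: 5, 6)
  deg(2) = 4 (neighbors: 3, 4, 5, 6)
  deg(3) = 1 (neighbors: 2)
  deg(4) = 2 (neighbors: 2, 5)
  deg(5) = 3 (neighbors: 1, 2, 4)
  deg(6) = 3 (neighbors: 1, 2, 7)
  deg(7) = 1 (neighbors: 6)

Step 2: Sort degrees in non-increasing order:
  Degrees: [2, 4, 1, 2, 3, 3, 1] -> sorted: [4, 3, 3, 2, 2, 1, 1]

Degree sequence: [4, 3, 3, 2, 2, 1, 1]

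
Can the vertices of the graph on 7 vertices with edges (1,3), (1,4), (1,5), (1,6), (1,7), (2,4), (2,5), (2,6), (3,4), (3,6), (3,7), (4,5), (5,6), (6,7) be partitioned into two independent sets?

Step 1: Attempt 2-coloring using BFS:
  Start at vertex 1, assign color 0
  Color vertex 3 with color 1 (neighbor of 1)
  Color vertex 4 with color 1 (neighbor of 1)
  Color vertex 5 with color 1 (neighbor of 1)
  Color vertex 6 with color 1 (neighbor of 1)
  Color vertex 7 with color 1 (neighbor of 1)

Step 2: Conflict found! Vertices 3 and 4 are adjacent but have the same color.
This means the graph contains an odd cycle.

The graph is NOT bipartite.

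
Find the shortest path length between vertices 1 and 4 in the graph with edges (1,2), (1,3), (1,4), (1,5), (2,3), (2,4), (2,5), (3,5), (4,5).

Step 1: Build adjacency list:
  1: 2, 3, 4, 5
  2: 1, 3, 4, 5
  3: 1, 2, 5
  4: 1, 2, 5
  5: 1, 2, 3, 4

Step 2: BFS from vertex 1 to find shortest path to 4:
  vertex 2 reached at distance 1
  vertex 3 reached at distance 1
  vertex 4 reached at distance 1

Step 3: Shortest path: 1 -> 4
Path length: 1 edge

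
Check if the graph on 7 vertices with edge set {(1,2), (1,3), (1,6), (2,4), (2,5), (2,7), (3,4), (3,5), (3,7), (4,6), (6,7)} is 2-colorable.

Step 1: Attempt 2-coloring using BFS:
  Start at vertex 1, assign color 0
  Color vertex 2 with color 1 (neighbor of 1)
  Color vertex 3 with color 1 (neighbor of 1)
  Color vertex 6 with color 1 (neighbor of 1)
  Color vertex 4 with color 0 (neighbor of 2)
  Color vertex 5 with color 0 (neighbor of 2)
  Color vertex 7 with color 0 (neighbor of 2)

Step 2: 2-coloring succeeded. No conflicts found.
  Set A (color 0): {1, 4, 5, 7}
  Set B (color 1): {2, 3, 6}

The graph is bipartite with partition {1, 4, 5, 7}, {2, 3, 6}.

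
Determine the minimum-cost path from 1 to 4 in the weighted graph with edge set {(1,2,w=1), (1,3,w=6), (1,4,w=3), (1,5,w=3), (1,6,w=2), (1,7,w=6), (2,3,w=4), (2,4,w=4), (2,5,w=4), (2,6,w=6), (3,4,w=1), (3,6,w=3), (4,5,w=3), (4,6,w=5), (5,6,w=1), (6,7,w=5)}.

Step 1: Build adjacency list with weights:
  1: 2(w=1), 3(w=6), 4(w=3), 5(w=3), 6(w=2), 7(w=6)
  2: 1(w=1), 3(w=4), 4(w=4), 5(w=4), 6(w=6)
  3: 1(w=6), 2(w=4), 4(w=1), 6(w=3)
  4: 1(w=3), 2(w=4), 3(w=1), 5(w=3), 6(w=5)
  5: 1(w=3), 2(w=4), 4(w=3), 6(w=1)
  6: 1(w=2), 2(w=6), 3(w=3), 4(w=5), 5(w=1), 7(w=5)
  7: 1(w=6), 6(w=5)

Step 2: Apply Dijkstra's algorithm from vertex 1:
  Visit vertex 1 (distance=0)
    Update dist[2] = 1
    Update dist[3] = 6
    Update dist[4] = 3
    Update dist[5] = 3
    Update dist[6] = 2
    Update dist[7] = 6
  Visit vertex 2 (distance=1)
    Update dist[3] = 5
  Visit vertex 6 (distance=2)
  Visit vertex 4 (distance=3)
    Update dist[3] = 4

Step 3: Shortest path: 1 -> 4
Total weight: 3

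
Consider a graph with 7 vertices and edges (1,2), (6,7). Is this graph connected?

Step 1: Build adjacency list from edges:
  1: 2
  2: 1
  3: (none)
  4: (none)
  5: (none)
  6: 7
  7: 6

Step 2: Run BFS/DFS from vertex 1:
  Visited: {1, 2}
  Reached 2 of 7 vertices

Step 3: Only 2 of 7 vertices reached. Graph is disconnected.
Connected components: {1, 2}, {3}, {4}, {5}, {6, 7}
Answer: No, the graph is not connected (5 components).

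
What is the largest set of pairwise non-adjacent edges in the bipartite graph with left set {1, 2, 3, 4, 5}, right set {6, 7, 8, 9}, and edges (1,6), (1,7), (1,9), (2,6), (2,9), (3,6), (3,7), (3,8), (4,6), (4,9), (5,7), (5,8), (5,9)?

Step 1: List the neighbors of each left vertex:
  1: 6, 7, 9
  2: 6, 9
  3: 6, 7, 8
  4: 6, 9
  5: 7, 8, 9

Step 2: Greedily match left vertices, then look for augmenting paths:
  Match 1 -- 6
  Match 2 -- 9
  Match 3 -- 7
  Match 5 -- 8
  No augmenting path remains.

Step 3: Verify this is maximum:
  Matching size 4 = min(|L|, |R|) = min(5, 4), which is an upper bound, so this matching is maximum.

Maximum matching: {(1,6), (2,9), (3,7), (5,8)}
Size: 4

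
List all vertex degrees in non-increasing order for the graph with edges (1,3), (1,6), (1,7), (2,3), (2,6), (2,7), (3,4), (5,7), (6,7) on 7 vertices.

Step 1: Count edges incident to each vertex:
  deg(1) = 3 (neighbors: 3, 6, 7)
  deg(2) = 3 (neighbors: 3, 6, 7)
  deg(3) = 3 (neighbors: 1, 2, 4)
  deg(4) = 1 (neighbors: 3)
  deg(5) = 1 (neighbors: 7)
  deg(6) = 3 (neighbors: 1, 2, 7)
  deg(7) = 4 (neighbors: 1, 2, 5, 6)

Step 2: Sort degrees in non-increasing order:
  Degrees: [3, 3, 3, 1, 1, 3, 4] -> sorted: [4, 3, 3, 3, 3, 1, 1]

Degree sequence: [4, 3, 3, 3, 3, 1, 1]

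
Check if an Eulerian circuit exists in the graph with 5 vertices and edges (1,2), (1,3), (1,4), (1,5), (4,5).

Step 1: Find the degree of each vertex:
  deg(1) = 4
  deg(2) = 1
  deg(3) = 1
  deg(4) = 2
  deg(5) = 2

Step 2: Count vertices with odd degree:
  Odd-degree vertices: 2, 3 (2 total)

Step 3: Apply Euler's theorem:
  - Eulerian circuit exists iff graph is connected and all vertices have even degree
  - Eulerian path exists iff graph is connected and has 0 or 2 odd-degree vertices

Graph is connected with exactly 2 odd-degree vertices (2, 3).
Eulerian path exists (starting and ending at the odd-degree vertices), but no Eulerian circuit.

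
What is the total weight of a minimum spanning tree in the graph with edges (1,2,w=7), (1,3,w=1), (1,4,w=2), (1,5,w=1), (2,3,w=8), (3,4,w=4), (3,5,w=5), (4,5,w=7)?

Apply Kruskal's algorithm (sort edges by weight, add if no cycle):

Sorted edges by weight:
  (1,5) w=1
  (1,3) w=1
  (1,4) w=2
  (3,4) w=4
  (3,5) w=5
  (1,2) w=7
  (4,5) w=7
  (2,3) w=8

Add edge (1,5) w=1 -- no cycle. Running total: 1
Add edge (1,3) w=1 -- no cycle. Running total: 2
Add edge (1,4) w=2 -- no cycle. Running total: 4
Skip edge (3,4) w=4 -- would create cycle
Skip edge (3,5) w=5 -- would create cycle
Add edge (1,2) w=7 -- no cycle. Running total: 11

MST edges: (1,5,w=1), (1,3,w=1), (1,4,w=2), (1,2,w=7)
Total MST weight: 1 + 1 + 2 + 7 = 11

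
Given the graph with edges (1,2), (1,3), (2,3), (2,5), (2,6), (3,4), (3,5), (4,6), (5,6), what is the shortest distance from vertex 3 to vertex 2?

Step 1: Build adjacency list:
  1: 2, 3
  2: 1, 3, 5, 6
  3: 1, 2, 4, 5
  4: 3, 6
  5: 2, 3, 6
  6: 2, 4, 5

Step 2: BFS from vertex 3 to find shortest path to 2:
  vertex 1 reached at distance 1
  vertex 2 reached at distance 1

Step 3: Shortest path: 3 -> 2
Path length: 1 edge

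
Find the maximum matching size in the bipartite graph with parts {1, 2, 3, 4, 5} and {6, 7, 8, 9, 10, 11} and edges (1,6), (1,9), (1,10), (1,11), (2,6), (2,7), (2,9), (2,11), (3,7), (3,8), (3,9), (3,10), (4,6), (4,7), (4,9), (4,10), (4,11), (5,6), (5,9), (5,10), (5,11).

Step 1: List the neighbors of each left vertex:
  1: 6, 9, 10, 11
  2: 6, 7, 9, 11
  3: 7, 8, 9, 10
  4: 6, 7, 9, 10, 11
  5: 6, 9, 10, 11

Step 2: Greedily match left vertices, then look for augmenting paths:
  Match 1 -- 6
  Match 2 -- 7
  Match 3 -- 8
  Match 4 -- 9
  Match 5 -- 10
  No augmenting path remains.

Step 3: Verify this is maximum:
  Matching size 5 = min(|L|, |R|) = min(5, 6), which is an upper bound, so this matching is maximum.

Maximum matching: {(1,6), (2,7), (3,8), (4,9), (5,10)}
Size: 5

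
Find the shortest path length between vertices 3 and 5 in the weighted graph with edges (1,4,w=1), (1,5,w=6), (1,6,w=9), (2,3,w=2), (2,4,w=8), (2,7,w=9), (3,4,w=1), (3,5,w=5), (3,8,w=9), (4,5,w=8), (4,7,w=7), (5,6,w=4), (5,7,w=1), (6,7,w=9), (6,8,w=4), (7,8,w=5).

Step 1: Build adjacency list with weights:
  1: 4(w=1), 5(w=6), 6(w=9)
  2: 3(w=2), 4(w=8), 7(w=9)
  3: 2(w=2), 4(w=1), 5(w=5), 8(w=9)
  4: 1(w=1), 2(w=8), 3(w=1), 5(w=8), 7(w=7)
  5: 1(w=6), 3(w=5), 4(w=8), 6(w=4), 7(w=1)
  6: 1(w=9), 5(w=4), 7(w=9), 8(w=4)
  7: 2(w=9), 4(w=7), 5(w=1), 6(w=9), 8(w=5)
  8: 3(w=9), 6(w=4), 7(w=5)

Step 2: Apply Dijkstra's algorithm from vertex 3:
  Visit vertex 3 (distance=0)
    Update dist[2] = 2
    Update dist[4] = 1
    Update dist[5] = 5
    Update dist[8] = 9
  Visit vertex 4 (distance=1)
    Update dist[1] = 2
    Update dist[7] = 8
  Visit vertex 1 (distance=2)
    Update dist[6] = 11
  Visit vertex 2 (distance=2)
  Visit vertex 5 (distance=5)
    Update dist[6] = 9
    Update dist[7] = 6

Step 3: Shortest path: 3 -> 5
Total weight: 5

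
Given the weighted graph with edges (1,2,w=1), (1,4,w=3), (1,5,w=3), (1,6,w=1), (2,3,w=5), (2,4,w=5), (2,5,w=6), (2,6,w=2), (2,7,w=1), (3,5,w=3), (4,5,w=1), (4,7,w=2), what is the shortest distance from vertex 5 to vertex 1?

Step 1: Build adjacency list with weights:
  1: 2(w=1), 4(w=3), 5(w=3), 6(w=1)
  2: 1(w=1), 3(w=5), 4(w=5), 5(w=6), 6(w=2), 7(w=1)
  3: 2(w=5), 5(w=3)
  4: 1(w=3), 2(w=5), 5(w=1), 7(w=2)
  5: 1(w=3), 2(w=6), 3(w=3), 4(w=1)
  6: 1(w=1), 2(w=2)
  7: 2(w=1), 4(w=2)

Step 2: Apply Dijkstra's algorithm from vertex 5:
  Visit vertex 5 (distance=0)
    Update dist[1] = 3
    Update dist[2] = 6
    Update dist[3] = 3
    Update dist[4] = 1
  Visit vertex 4 (distance=1)
    Update dist[7] = 3
  Visit vertex 1 (distance=3)
    Update dist[2] = 4
    Update dist[6] = 4

Step 3: Shortest path: 5 -> 1
Total weight: 3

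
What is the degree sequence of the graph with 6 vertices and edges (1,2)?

Step 1: Count edges incident to each vertex:
  deg(1) = 1 (neighbors: 2)
  deg(2) = 1 (neighbors: 1)
  deg(3) = 0 (neighbors: none)
  deg(4) = 0 (neighbors: none)
  deg(5) = 0 (neighbors: none)
  deg(6) = 0 (neighbors: none)

Step 2: Sort degrees in non-increasing order:
  Degrees: [1, 1, 0, 0, 0, 0] -> sorted: [1, 1, 0, 0, 0, 0]

Degree sequence: [1, 1, 0, 0, 0, 0]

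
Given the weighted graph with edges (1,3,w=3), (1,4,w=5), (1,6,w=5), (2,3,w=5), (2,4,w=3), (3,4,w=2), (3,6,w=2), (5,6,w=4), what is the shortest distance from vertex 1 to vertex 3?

Step 1: Build adjacency list with weights:
  1: 3(w=3), 4(w=5), 6(w=5)
  2: 3(w=5), 4(w=3)
  3: 1(w=3), 2(w=5), 4(w=2), 6(w=2)
  4: 1(w=5), 2(w=3), 3(w=2)
  5: 6(w=4)
  6: 1(w=5), 3(w=2), 5(w=4)

Step 2: Apply Dijkstra's algorithm from vertex 1:
  Visit vertex 1 (distance=0)
    Update dist[3] = 3
    Update dist[4] = 5
    Update dist[6] = 5
  Visit vertex 3 (distance=3)
    Update dist[2] = 8

Step 3: Shortest path: 1 -> 3
Total weight: 3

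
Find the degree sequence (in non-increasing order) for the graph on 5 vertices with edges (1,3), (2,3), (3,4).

Step 1: Count edges incident to each vertex:
  deg(1) = 1 (neighbors: 3)
  deg(2) = 1 (neighbors: 3)
  deg(3) = 3 (neighbors: 1, 2, 4)
  deg(4) = 1 (neighbors: 3)
  deg(5) = 0 (neighbors: none)

Step 2: Sort degrees in non-increasing order:
  Degrees: [1, 1, 3, 1, 0] -> sorted: [3, 1, 1, 1, 0]

Degree sequence: [3, 1, 1, 1, 0]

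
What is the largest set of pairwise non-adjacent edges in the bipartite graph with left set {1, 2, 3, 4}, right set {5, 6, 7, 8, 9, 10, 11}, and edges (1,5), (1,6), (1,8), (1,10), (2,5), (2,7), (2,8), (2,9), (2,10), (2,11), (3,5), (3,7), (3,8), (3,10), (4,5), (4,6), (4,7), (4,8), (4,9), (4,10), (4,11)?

Step 1: List the neighbors of each left vertex:
  1: 5, 6, 8, 10
  2: 5, 7, 8, 9, 10, 11
  3: 5, 7, 8, 10
  4: 5, 6, 7, 8, 9, 10, 11

Step 2: Greedily match left vertices, then look for augmenting paths:
  Match 1 -- 5
  Match 2 -- 7
  Match 3 -- 8
  Match 4 -- 6
  No augmenting path remains.

Step 3: Verify this is maximum:
  Matching size 4 = min(|L|, |R|) = min(4, 7), which is an upper bound, so this matching is maximum.

Maximum matching: {(1,5), (2,7), (3,8), (4,6)}
Size: 4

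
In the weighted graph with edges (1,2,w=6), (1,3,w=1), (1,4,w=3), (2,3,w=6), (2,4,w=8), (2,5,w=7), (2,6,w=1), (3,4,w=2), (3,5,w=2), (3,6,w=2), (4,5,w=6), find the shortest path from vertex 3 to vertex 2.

Step 1: Build adjacency list with weights:
  1: 2(w=6), 3(w=1), 4(w=3)
  2: 1(w=6), 3(w=6), 4(w=8), 5(w=7), 6(w=1)
  3: 1(w=1), 2(w=6), 4(w=2), 5(w=2), 6(w=2)
  4: 1(w=3), 2(w=8), 3(w=2), 5(w=6)
  5: 2(w=7), 3(w=2), 4(w=6)
  6: 2(w=1), 3(w=2)

Step 2: Apply Dijkstra's algorithm from vertex 3:
  Visit vertex 3 (distance=0)
    Update dist[1] = 1
    Update dist[2] = 6
    Update dist[4] = 2
    Update dist[5] = 2
    Update dist[6] = 2
  Visit vertex 1 (distance=1)
  Visit vertex 4 (distance=2)
  Visit vertex 5 (distance=2)
  Visit vertex 6 (distance=2)
    Update dist[2] = 3
  Visit vertex 2 (distance=3)

Step 3: Shortest path: 3 -> 6 -> 2
Total weight: 2 + 1 = 3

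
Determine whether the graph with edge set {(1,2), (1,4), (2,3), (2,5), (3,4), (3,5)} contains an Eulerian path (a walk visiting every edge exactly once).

Step 1: Find the degree of each vertex:
  deg(1) = 2
  deg(2) = 3
  deg(3) = 3
  deg(4) = 2
  deg(5) = 2

Step 2: Count vertices with odd degree:
  Odd-degree vertices: 2, 3 (2 total)

Step 3: Apply Euler's theorem:
  - Eulerian circuit exists iff graph is connected and all vertices have even degree
  - Eulerian path exists iff graph is connected and has 0 or 2 odd-degree vertices

Graph is connected with exactly 2 odd-degree vertices (2, 3).
Eulerian path exists (starting and ending at the odd-degree vertices), but no Eulerian circuit.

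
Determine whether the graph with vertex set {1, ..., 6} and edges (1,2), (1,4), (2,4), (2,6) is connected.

Step 1: Build adjacency list from edges:
  1: 2, 4
  2: 1, 4, 6
  3: (none)
  4: 1, 2
  5: (none)
  6: 2

Step 2: Run BFS/DFS from vertex 1:
  Visited: {1, 2, 4, 6}
  Reached 4 of 6 vertices

Step 3: Only 4 of 6 vertices reached. Graph is disconnected.
Connected components: {1, 2, 4, 6}, {3}, {5}
Answer: No, the graph is not connected (3 components).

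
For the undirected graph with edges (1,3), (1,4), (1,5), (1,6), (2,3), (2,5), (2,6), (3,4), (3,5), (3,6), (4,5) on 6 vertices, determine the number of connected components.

Step 1: Build adjacency list from edges:
  1: 3, 4, 5, 6
  2: 3, 5, 6
  3: 1, 2, 4, 5, 6
  4: 1, 3, 5
  5: 1, 2, 3, 4
  6: 1, 2, 3

Step 2: Run BFS/DFS from vertex 1:
  Visited: {1, 3, 4, 5, 6, 2}
  Reached 6 of 6 vertices

Step 3: All 6 vertices reached from vertex 1, so the graph is connected.
Number of connected components: 1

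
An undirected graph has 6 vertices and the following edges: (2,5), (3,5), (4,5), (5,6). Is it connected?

Step 1: Build adjacency list from edges:
  1: (none)
  2: 5
  3: 5
  4: 5
  5: 2, 3, 4, 6
  6: 5

Step 2: Run BFS/DFS from vertex 1:
  Visited: {1}
  Reached 1 of 6 vertices

Step 3: Only 1 of 6 vertices reached. Graph is disconnected.
Connected components: {1}, {2, 3, 4, 5, 6}
Answer: No, the graph is not connected (2 components).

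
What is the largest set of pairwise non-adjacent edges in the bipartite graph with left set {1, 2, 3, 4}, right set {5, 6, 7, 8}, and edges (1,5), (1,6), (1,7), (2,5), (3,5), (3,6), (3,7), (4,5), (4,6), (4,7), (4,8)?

Step 1: List the neighbors of each left vertex:
  1: 5, 6, 7
  2: 5
  3: 5, 6, 7
  4: 5, 6, 7, 8

Step 2: Greedily match left vertices, then look for augmenting paths:
  Match 1 -- 7
  Match 2 -- 5
  Match 3 -- 6
  Match 4 -- 8
  No augmenting path remains.

Step 3: Verify this is maximum:
  Matching size 4 = min(|L|, |R|) = min(4, 4), which is an upper bound, so this matching is maximum.

Maximum matching: {(1,7), (2,5), (3,6), (4,8)}
Size: 4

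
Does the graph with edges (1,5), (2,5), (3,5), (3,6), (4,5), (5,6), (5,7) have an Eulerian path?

Step 1: Find the degree of each vertex:
  deg(1) = 1
  deg(2) = 1
  deg(3) = 2
  deg(4) = 1
  deg(5) = 6
  deg(6) = 2
  deg(7) = 1

Step 2: Count vertices with odd degree:
  Odd-degree vertices: 1, 2, 4, 7 (4 total)

Step 3: Apply Euler's theorem:
  - Eulerian circuit exists iff graph is connected and all vertices have even degree
  - Eulerian path exists iff graph is connected and has 0 or 2 odd-degree vertices

Graph has 4 odd-degree vertices (need 0 or 2).
Neither Eulerian path nor Eulerian circuit exists.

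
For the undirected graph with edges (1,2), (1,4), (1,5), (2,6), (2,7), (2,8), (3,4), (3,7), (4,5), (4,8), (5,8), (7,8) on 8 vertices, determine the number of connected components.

Step 1: Build adjacency list from edges:
  1: 2, 4, 5
  2: 1, 6, 7, 8
  3: 4, 7
  4: 1, 3, 5, 8
  5: 1, 4, 8
  6: 2
  7: 2, 3, 8
  8: 2, 4, 5, 7

Step 2: Run BFS/DFS from vertex 1:
  Visited: {1, 2, 4, 5, 6, 7, 8, 3}
  Reached 8 of 8 vertices

Step 3: All 8 vertices reached from vertex 1, so the graph is connected.
Number of connected components: 1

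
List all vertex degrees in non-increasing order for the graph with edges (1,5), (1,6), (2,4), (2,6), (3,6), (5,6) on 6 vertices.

Step 1: Count edges incident to each vertex:
  deg(1) = 2 (neighbors: 5, 6)
  deg(2) = 2 (neighbors: 4, 6)
  deg(3) = 1 (neighbors: 6)
  deg(4) = 1 (neighbors: 2)
  deg(5) = 2 (neighbors: 1, 6)
  deg(6) = 4 (neighbors: 1, 2, 3, 5)

Step 2: Sort degrees in non-increasing order:
  Degrees: [2, 2, 1, 1, 2, 4] -> sorted: [4, 2, 2, 2, 1, 1]

Degree sequence: [4, 2, 2, 2, 1, 1]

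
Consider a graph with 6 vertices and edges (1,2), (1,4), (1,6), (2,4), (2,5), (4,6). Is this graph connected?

Step 1: Build adjacency list from edges:
  1: 2, 4, 6
  2: 1, 4, 5
  3: (none)
  4: 1, 2, 6
  5: 2
  6: 1, 4

Step 2: Run BFS/DFS from vertex 1:
  Visited: {1, 2, 4, 6, 5}
  Reached 5 of 6 vertices

Step 3: Only 5 of 6 vertices reached. Graph is disconnected.
Connected components: {1, 2, 4, 5, 6}, {3}
Answer: No, the graph is not connected (2 components).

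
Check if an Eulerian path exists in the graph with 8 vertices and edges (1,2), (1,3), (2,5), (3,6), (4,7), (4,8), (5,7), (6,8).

Step 1: Find the degree of each vertex:
  deg(1) = 2
  deg(2) = 2
  deg(3) = 2
  deg(4) = 2
  deg(5) = 2
  deg(6) = 2
  deg(7) = 2
  deg(8) = 2

Step 2: Count vertices with odd degree:
  All vertices have even degree (0 odd-degree vertices)

Step 3: Apply Euler's theorem:
  - Eulerian circuit exists iff graph is connected and all vertices have even degree
  - Eulerian path exists iff graph is connected and has 0 or 2 odd-degree vertices

Graph is connected with 0 odd-degree vertices.
Both Eulerian circuit and Eulerian path exist.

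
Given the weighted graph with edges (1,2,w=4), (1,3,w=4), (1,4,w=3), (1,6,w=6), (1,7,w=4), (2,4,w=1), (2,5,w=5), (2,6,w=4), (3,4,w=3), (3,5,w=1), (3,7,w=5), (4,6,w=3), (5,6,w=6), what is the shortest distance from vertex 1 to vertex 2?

Step 1: Build adjacency list with weights:
  1: 2(w=4), 3(w=4), 4(w=3), 6(w=6), 7(w=4)
  2: 1(w=4), 4(w=1), 5(w=5), 6(w=4)
  3: 1(w=4), 4(w=3), 5(w=1), 7(w=5)
  4: 1(w=3), 2(w=1), 3(w=3), 6(w=3)
  5: 2(w=5), 3(w=1), 6(w=6)
  6: 1(w=6), 2(w=4), 4(w=3), 5(w=6)
  7: 1(w=4), 3(w=5)

Step 2: Apply Dijkstra's algorithm from vertex 1:
  Visit vertex 1 (distance=0)
    Update dist[2] = 4
    Update dist[3] = 4
    Update dist[4] = 3
    Update dist[6] = 6
    Update dist[7] = 4
  Visit vertex 4 (distance=3)
  Visit vertex 2 (distance=4)
    Update dist[5] = 9

Step 3: Shortest path: 1 -> 2
Total weight: 4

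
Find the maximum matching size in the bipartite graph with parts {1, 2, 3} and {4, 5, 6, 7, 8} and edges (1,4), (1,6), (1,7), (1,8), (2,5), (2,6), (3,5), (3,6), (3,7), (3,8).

Step 1: List the neighbors of each left vertex:
  1: 4, 6, 7, 8
  2: 5, 6
  3: 5, 6, 7, 8

Step 2: Greedily match left vertices, then look for augmenting paths:
  Match 1 -- 4
  Match 2 -- 5
  Match 3 -- 6
  No augmenting path remains.

Step 3: Verify this is maximum:
  Matching size 3 = min(|L|, |R|) = min(3, 5), which is an upper bound, so this matching is maximum.

Maximum matching: {(1,4), (2,5), (3,6)}
Size: 3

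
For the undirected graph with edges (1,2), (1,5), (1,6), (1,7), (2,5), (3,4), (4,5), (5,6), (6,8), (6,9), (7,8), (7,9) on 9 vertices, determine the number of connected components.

Step 1: Build adjacency list from edges:
  1: 2, 5, 6, 7
  2: 1, 5
  3: 4
  4: 3, 5
  5: 1, 2, 4, 6
  6: 1, 5, 8, 9
  7: 1, 8, 9
  8: 6, 7
  9: 6, 7

Step 2: Run BFS/DFS from vertex 1:
  Visited: {1, 2, 5, 6, 7, 4, 8, 9, 3}
  Reached 9 of 9 vertices

Step 3: All 9 vertices reached from vertex 1, so the graph is connected.
Number of connected components: 1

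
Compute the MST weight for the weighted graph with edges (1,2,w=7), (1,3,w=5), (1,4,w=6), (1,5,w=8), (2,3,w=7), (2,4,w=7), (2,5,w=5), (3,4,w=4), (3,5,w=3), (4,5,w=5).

Apply Kruskal's algorithm (sort edges by weight, add if no cycle):

Sorted edges by weight:
  (3,5) w=3
  (3,4) w=4
  (1,3) w=5
  (2,5) w=5
  (4,5) w=5
  (1,4) w=6
  (1,2) w=7
  (2,3) w=7
  (2,4) w=7
  (1,5) w=8

Add edge (3,5) w=3 -- no cycle. Running total: 3
Add edge (3,4) w=4 -- no cycle. Running total: 7
Add edge (1,3) w=5 -- no cycle. Running total: 12
Add edge (2,5) w=5 -- no cycle. Running total: 17

MST edges: (3,5,w=3), (3,4,w=4), (1,3,w=5), (2,5,w=5)
Total MST weight: 3 + 4 + 5 + 5 = 17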